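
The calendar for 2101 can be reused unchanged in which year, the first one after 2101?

Two years share a calendar iff Jan 1 falls on the same weekday and both are leap or both are common. 2101: Jan 1 is Saturday, common year.
2102: Jan 1 Sunday, common
2103: Jan 1 Monday, common
2104: Jan 1 Tuesday, leap
2105: Jan 1 Thursday, common
2106: Jan 1 Friday, common
2107: Jan 1 Saturday, common
2107 matches on both conditions.

2107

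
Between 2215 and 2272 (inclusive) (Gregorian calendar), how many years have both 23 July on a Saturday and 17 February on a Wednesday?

2

Check each year's weekday for 23 July and 17 February:
  2215: Sun/Fri  2216: Tue/Sat  2217: Wed/Mon  2218: Thu/Tue  2219: Fri/Wed  2220: Sun/Thu  2221: Mon/Sat  2222: Tue/Sun  2223: Wed/Mon  2224: Fri/Tue  2225: Sat/Thu  2226: Sun/Fri  2227: Mon/Sat  2228: Wed/Sun  …(30 more)…  2259: Sat/Thu  2260: Mon/Fri  2261: Tue/Sun  2262: Wed/Mon  2263: Thu/Tue  2264: Sat/Wed ✓  2265: Sun/Fri  2266: Mon/Sat  2267: Tue/Sun  2268: Thu/Mon  2269: Fri/Wed  2270: Sat/Thu  2271: Sun/Fri  2272: Tue/Sat
Both conditions hold in: 2236, 2264 — 2.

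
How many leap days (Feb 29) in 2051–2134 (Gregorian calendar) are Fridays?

Leap years in 2051–2134: 20 of them.
Feb 29 weekday advances by 5 (mod 7) from one leap year to the next four years later (or differs when a century non-leap intervenes).
Leap-day weekdays: 2052:Thu 2056:Tue 2060:Sun 2064:Fri✓ 2068:Wed 2072:Mon 2076:Sat 2080:Thu 2084:Tue 2088:Sun 2092:Fri✓ 2096:Wed 2104:Fri✓ 2108:Wed 2112:Mon 2116:Sat 2120:Thu 2124:Tue 2128:Sun 2132:Fri✓
Friday: 2064, 2092, 2104, 2132 → 4.

4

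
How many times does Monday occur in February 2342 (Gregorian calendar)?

4

February 2342 has 28 days and begins on Sunday.
The first Monday is February 2.
Mondays fall on 2, 9, 16, 23 — that's 4.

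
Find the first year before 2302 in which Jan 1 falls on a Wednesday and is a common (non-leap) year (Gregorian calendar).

Jan 1 advances by 2 weekdays after a leap year and by 1 after a common year.
2302: Jan 1 is Wednesday.
2301: Tuesday
2300: Monday
2299: Sunday
2298: Saturday
2297: Friday
2296: Wednesday (leap)
2295: Tuesday
2294: Monday
2293: Sunday
2292: Friday (leap)
2291: Thursday
2290: Wednesday
2290 begins on a Wednesday and is a common year.

2290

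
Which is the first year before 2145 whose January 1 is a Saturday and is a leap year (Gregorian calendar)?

Jan 1 advances by 2 weekdays after a leap year and by 1 after a common year.
2145: Jan 1 is Friday.
2144: Wednesday (leap)
2143: Tuesday
2142: Monday
2141: Sunday
2140: Friday (leap)
2139: Thursday
2138: Wednesday
2137: Tuesday
2136: Sunday (leap)
2135: Saturday
2134: Friday
2133: Thursday
2132: Tuesday (leap)
2131: Monday
2130: Sunday
2129: Saturday
2128: Thursday (leap)
2127: Wednesday
2126: Tuesday
2125: Monday
2124: Saturday (leap)
2124 begins on a Saturday and is a leap year.

2124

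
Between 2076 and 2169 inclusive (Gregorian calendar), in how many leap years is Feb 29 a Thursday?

Leap years in 2076–2169: 23 of them.
Feb 29 weekday advances by 5 (mod 7) from one leap year to the next four years later (or differs when a century non-leap intervenes).
Leap-day weekdays: 2076:Sat 2080:Thu✓ 2084:Tue 2088:Sun 2092:Fri 2096:Wed 2104:Fri 2108:Wed 2112:Mon 2116:Sat 2120:Thu✓ 2124:Tue 2128:Sun 2132:Fri 2136:Wed 2140:Mon 2144:Sat 2148:Thu✓ 2152:Tue 2156:Sun 2160:Fri 2164:Wed 2168:Mon
Thursday: 2080, 2120, 2148 → 3.

3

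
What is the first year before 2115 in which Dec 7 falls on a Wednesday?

From one year to the next, a fixed date's weekday advances by 1, or by 2 when a Feb 29 lies between the two dates.
2115: December 7 is Saturday.
2114: Friday (−1)
2113: Thursday (−1)
2112: Wednesday (−1)
Dec 7 falls on a Wednesday in 2112.

2112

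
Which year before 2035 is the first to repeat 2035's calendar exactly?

Two years share a calendar iff Jan 1 falls on the same weekday and both are leap or both are common. 2035: Jan 1 is Monday, common year.
2034: Jan 1 Sunday, common
2033: Jan 1 Saturday, common
2032: Jan 1 Thursday, leap
2031: Jan 1 Wednesday, common
2030: Jan 1 Tuesday, common
2029: Jan 1 Monday, common
2029 matches on both conditions.

2029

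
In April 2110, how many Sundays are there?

4

April 2110 has 30 days and begins on Tuesday.
The first Sunday is April 6.
Sundays fall on 6, 13, 20, 27 — that's 4.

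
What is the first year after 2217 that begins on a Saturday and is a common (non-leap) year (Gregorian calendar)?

Jan 1 advances by 2 weekdays after a leap year and by 1 after a common year.
2217: Jan 1 is Wednesday.
2218: Thursday
2219: Friday
2220: Saturday (leap)
2221: Monday
2222: Tuesday
2223: Wednesday
2224: Thursday (leap)
2225: Saturday
2225 begins on a Saturday and is a common year.

2225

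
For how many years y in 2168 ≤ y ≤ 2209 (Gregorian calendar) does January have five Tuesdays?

18

January has 31 days; it has five Tuesdays when Tuesday falls among the first (month-length − 28) days — i.e. when January 1 is one of Tuesday/Monday/Sunday.
January 1 by year: 2168:Fri 2169:Sun✓ 2170:Mon✓ 2171:Tue✓ 2172:Wed 2173:Fri 2174:Sat 2175:Sun✓ 2176:Mon✓ 2177:Wed 2178:Thu 2179:Fri 2180:Sat 2181:Mon✓ 2182:Tue✓ …(12 more)… 2195:Thu 2196:Fri 2197:Sun✓ 2198:Mon✓ 2199:Tue✓ 2200:Wed 2201:Thu 2202:Fri 2203:Sat 2204:Sun✓ 2205:Tue✓ 2206:Wed 2207:Thu 2208:Fri 2209:Sun✓
Years with five Tuesdays: 2169, 2170, 2171, 2175, 2176, 2181, 2182, 2186, 2187, 2188, 2192, 2193, 2197, 2198, 2199, 2204, 2205, 2209 → 18.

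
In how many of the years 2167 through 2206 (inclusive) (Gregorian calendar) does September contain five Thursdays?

11

September has 30 days; it has five Thursdays when Thursday falls among the first (month-length − 28) days — i.e. when September 1 is one of Thursday/Wednesday.
September 1 by year: 2167:Tue 2168:Thu✓ 2169:Fri 2170:Sat 2171:Sun 2172:Tue 2173:Wed✓ 2174:Thu✓ 2175:Fri 2176:Sun 2177:Mon 2178:Tue 2179:Wed✓ 2180:Fri 2181:Sat …(10 more)… 2192:Sat 2193:Sun 2194:Mon 2195:Tue 2196:Thu✓ 2197:Fri 2198:Sat 2199:Sun 2200:Mon 2201:Tue 2202:Wed✓ 2203:Thu✓ 2204:Sat 2205:Sun 2206:Mon
Years with five Thursdays: 2168, 2173, 2174, 2179, 2184, 2185, 2190, 2191, 2196, 2202, 2203 → 11.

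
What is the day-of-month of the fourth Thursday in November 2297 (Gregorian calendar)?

November 1, 2297 is a Monday, so the first Thursday is the 4th.
The fourth Thursday is 4 + 21 = 25.

25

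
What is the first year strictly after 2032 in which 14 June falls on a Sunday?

2037

From one year to the next, a fixed date's weekday advances by 1, or by 2 when a Feb 29 lies between the two dates.
2032: June 14 is Monday.
2033: Tuesday (+1)
2034: Wednesday (+1)
2035: Thursday (+1)
2036: Saturday (+2)
2037: Sunday (+1)
14 June falls on a Sunday in 2037.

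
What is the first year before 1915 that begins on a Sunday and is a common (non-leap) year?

1911

Jan 1 advances by 2 weekdays after a leap year and by 1 after a common year.
1915: Jan 1 is Friday.
1914: Thursday
1913: Wednesday
1912: Monday (leap)
1911: Sunday
1911 begins on a Sunday and is a common year.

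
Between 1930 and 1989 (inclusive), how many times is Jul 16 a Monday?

Track Jul 16's weekday year by year (advancing +1, or +2 across a Feb 29):
  1930: Wed  1931: Thu (+1)  1932: Sat (+2)  1933: Sun (+1)  1934: Mon (+1) ✓
  1935: Tue (+1)  1936: Thu (+2)  1937: Fri (+1)  1938: Sat (+1)  1939: Sun (+1)
  1940: Tue (+2)  1941: Wed (+1)  1942: Thu (+1)  1943: Fri (+1)  … (32 more years) …
  1976: Fri (+2)  1977: Sat (+1)  1978: Sun (+1)  1979: Mon (+1) ✓  1980: Wed (+2)
  1981: Thu (+1)  1982: Fri (+1)  1983: Sat (+1)  1984: Mon (+2) ✓  1985: Tue (+1)
  1986: Wed (+1)  1987: Thu (+1)  1988: Sat (+2)  1989: Sun (+1)
Monday years: 1934, 1945, 1951, 1956, 1962, 1973, 1979, 1984 — 8 in total.

8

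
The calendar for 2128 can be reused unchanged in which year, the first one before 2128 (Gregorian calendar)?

Two years share a calendar iff Jan 1 falls on the same weekday and both are leap or both are common. 2128: Jan 1 is Thursday, leap year.
2127: Jan 1 Wednesday, common
2126: Jan 1 Tuesday, common
2125: Jan 1 Monday, common
2124: Jan 1 Saturday, leap
2123: Jan 1 Friday, common
2122: Jan 1 Thursday, common
2121: Jan 1 Wednesday, common
2120: Jan 1 Monday, leap
2119: Jan 1 Sunday, common
2118: Jan 1 Saturday, common
2117: Jan 1 Friday, common
2116: Jan 1 Wednesday, leap
2115: Jan 1 Tuesday, common
2114: Jan 1 Monday, common
2113: Jan 1 Sunday, common
2112: Jan 1 Friday, leap
2111: Jan 1 Thursday, common
2110: Jan 1 Wednesday, common
2109: Jan 1 Tuesday, common
2108: Jan 1 Sunday, leap
2107: Jan 1 Saturday, common
2106: Jan 1 Friday, common
2105: Jan 1 Thursday, common
2104: Jan 1 Tuesday, leap
2103: Jan 1 Monday, common
2102: Jan 1 Sunday, common
2101: Jan 1 Saturday, common
2100: Jan 1 Friday, common
2099: Jan 1 Thursday, common
2098: Jan 1 Wednesday, common
2097: Jan 1 Tuesday, common
2096: Jan 1 Sunday, leap
2095: Jan 1 Saturday, common
2094: Jan 1 Friday, common
2093: Jan 1 Thursday, common
2092: Jan 1 Tuesday, leap
2091: Jan 1 Monday, common
2090: Jan 1 Sunday, common
2089: Jan 1 Saturday, common
2088: Jan 1 Thursday, leap
2088 matches on both conditions.

2088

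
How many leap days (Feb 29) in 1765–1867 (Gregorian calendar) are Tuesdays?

3

Leap years in 1765–1867: 24 of them.
Feb 29 weekday advances by 5 (mod 7) from one leap year to the next four years later (or differs when a century non-leap intervenes).
Leap-day weekdays: 1768:Mon 1772:Sat 1776:Thu 1780:Tue✓ 1784:Sun 1788:Fri 1792:Wed 1796:Mon 1804:Wed 1808:Mon 1812:Sat 1816:Thu 1820:Tue✓ 1824:Sun 1828:Fri 1832:Wed 1836:Mon 1840:Sat 1844:Thu 1848:Tue✓ 1852:Sun 1856:Fri 1860:Wed 1864:Mon
Tuesday: 1780, 1820, 1848 → 3.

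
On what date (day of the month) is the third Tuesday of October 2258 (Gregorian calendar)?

19

October 1, 2258 is a Friday, so the first Tuesday is the 5th.
The third Tuesday is 5 + 14 = 19.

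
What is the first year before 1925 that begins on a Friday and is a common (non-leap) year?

1915

Jan 1 advances by 2 weekdays after a leap year and by 1 after a common year.
1925: Jan 1 is Thursday.
1924: Tuesday (leap)
1923: Monday
1922: Sunday
1921: Saturday
1920: Thursday (leap)
1919: Wednesday
1918: Tuesday
1917: Monday
1916: Saturday (leap)
1915: Friday
1915 begins on a Friday and is a common year.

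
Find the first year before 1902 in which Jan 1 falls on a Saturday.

1898

Jan 1 advances by 2 weekdays after a leap year and by 1 after a common year.
1902: Jan 1 is Wednesday.
1901: Tuesday
1900: Monday
1899: Sunday
1898: Saturday
1898 begins on a Saturday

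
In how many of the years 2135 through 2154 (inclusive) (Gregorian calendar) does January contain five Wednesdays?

January has 31 days; it has five Wednesdays when Wednesday falls among the first (month-length − 28) days — i.e. when January 1 is one of Wednesday/Tuesday/Monday.
January 1 by year: 2135:Sat 2136:Sun 2137:Tue✓ 2138:Wed✓ 2139:Thu 2140:Fri 2141:Sun 2142:Mon✓ 2143:Tue✓ 2144:Wed✓ 2145:Fri 2146:Sat 2147:Sun 2148:Mon✓ 2149:Wed✓ 2150:Thu 2151:Fri 2152:Sat 2153:Mon✓ 2154:Tue✓
Years with five Wednesdays: 2137, 2138, 2142, 2143, 2144, 2148, 2149, 2153, 2154 → 9.

9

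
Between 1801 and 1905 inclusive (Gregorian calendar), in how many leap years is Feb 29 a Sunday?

Leap years in 1801–1905: 25 of them.
Feb 29 weekday advances by 5 (mod 7) from one leap year to the next four years later (or differs when a century non-leap intervenes).
Leap-day weekdays: 1804:Wed 1808:Mon 1812:Sat 1816:Thu 1820:Tue 1824:Sun✓ 1828:Fri 1832:Wed 1836:Mon 1840:Sat 1844:Thu 1848:Tue 1852:Sun✓ 1856:Fri 1860:Wed 1864:Mon 1868:Sat 1872:Thu 1876:Tue 1880:Sun✓ 1884:Fri 1888:Wed 1892:Mon 1896:Sat 1904:Mon
Sunday: 1824, 1852, 1880 → 3.

3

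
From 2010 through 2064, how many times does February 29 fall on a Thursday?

2

Leap years in 2010–2064: 14 of them.
Feb 29 weekday advances by 5 (mod 7) from one leap year to the next four years later (or differs when a century non-leap intervenes).
Leap-day weekdays: 2012:Wed 2016:Mon 2020:Sat 2024:Thu✓ 2028:Tue 2032:Sun 2036:Fri 2040:Wed 2044:Mon 2048:Sat 2052:Thu✓ 2056:Tue 2060:Sun 2064:Fri
Thursday: 2024, 2052 → 2.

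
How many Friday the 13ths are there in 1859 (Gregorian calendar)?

1

Check the 13th of each month of 1859: Jan 13: Thu, Feb 13: Sun, Mar 13: Sun, Apr 13: Wed, May 13: Fri, Jun 13: Mon, Jul 13: Wed, Aug 13: Sat, Sep 13: Tue, Oct 13: Thu, Nov 13: Sun, Dec 13: Tue.
Friday occurs in May — 1 month.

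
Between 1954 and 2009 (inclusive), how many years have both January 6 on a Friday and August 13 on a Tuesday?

0

Check each year's weekday for January 6 and August 13:
  1954: Wed/Fri  1955: Thu/Sat  1956: Fri/Mon  1957: Sun/Tue  1958: Mon/Wed  1959: Tue/Thu  1960: Wed/Sat  1961: Fri/Sun  1962: Sat/Mon  1963: Sun/Tue  1964: Mon/Thu  1965: Wed/Fri  1966: Thu/Sat  1967: Fri/Sun  …(28 more)…  1996: Sat/Tue  1997: Mon/Wed  1998: Tue/Thu  1999: Wed/Fri  2000: Thu/Sun  2001: Sat/Mon  2002: Sun/Tue  2003: Mon/Wed  2004: Tue/Fri  2005: Thu/Sat  2006: Fri/Sun  2007: Sat/Mon  2008: Sun/Wed  2009: Tue/Thu
Both conditions hold in: no year — 0.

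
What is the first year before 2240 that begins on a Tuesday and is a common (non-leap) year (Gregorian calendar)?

Jan 1 advances by 2 weekdays after a leap year and by 1 after a common year.
2240: Jan 1 is Wednesday (leap).
2239: Tuesday
2239 begins on a Tuesday and is a common year.

2239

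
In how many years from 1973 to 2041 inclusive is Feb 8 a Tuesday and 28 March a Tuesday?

Check each year's weekday for Feb 8 and 28 March:
  1973: Thu/Wed  1974: Fri/Thu  1975: Sat/Fri  1976: Sun/Sun  1977: Tue/Mon  1978: Wed/Tue  1979: Thu/Wed  1980: Fri/Fri  1981: Sun/Sat  1982: Mon/Sun  1983: Tue/Mon  1984: Wed/Wed  1985: Fri/Thu  1986: Sat/Fri  …(41 more)…  2028: Tue/Tue ✓  2029: Thu/Wed  2030: Fri/Thu  2031: Sat/Fri  2032: Sun/Sun  2033: Tue/Mon  2034: Wed/Tue  2035: Thu/Wed  2036: Fri/Fri  2037: Sun/Sat  2038: Mon/Sun  2039: Tue/Mon  2040: Wed/Wed  2041: Fri/Thu
Both conditions hold in: 2000, 2028 — 2.

2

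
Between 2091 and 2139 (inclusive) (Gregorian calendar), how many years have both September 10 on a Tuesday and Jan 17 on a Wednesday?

Check each year's weekday for September 10 and Jan 17:
  2091: Mon/Wed  2092: Wed/Thu  2093: Thu/Sat  2094: Fri/Sun  2095: Sat/Mon  2096: Mon/Tue  2097: Tue/Thu  2098: Wed/Fri  2099: Thu/Sat  2100: Fri/Sun  2101: Sat/Mon  2102: Sun/Tue  2103: Mon/Wed  2104: Wed/Thu  …(21 more)…  2126: Tue/Thu  2127: Wed/Fri  2128: Fri/Sat  2129: Sat/Mon  2130: Sun/Tue  2131: Mon/Wed  2132: Wed/Thu  2133: Thu/Sat  2134: Fri/Sun  2135: Sat/Mon  2136: Mon/Tue  2137: Tue/Thu  2138: Wed/Fri  2139: Thu/Sat
Both conditions hold in: 2120 — 1.

1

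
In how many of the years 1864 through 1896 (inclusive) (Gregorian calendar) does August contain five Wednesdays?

15

August has 31 days; it has five Wednesdays when Wednesday falls among the first (month-length − 28) days — i.e. when August 1 is one of Wednesday/Tuesday/Monday.
August 1 by year: 1864:Mon✓ 1865:Tue✓ 1866:Wed✓ 1867:Thu 1868:Sat 1869:Sun 1870:Mon✓ 1871:Tue✓ 1872:Thu 1873:Fri 1874:Sat 1875:Sun 1876:Tue✓ 1877:Wed✓ 1878:Thu …(3 more)… 1882:Tue✓ 1883:Wed✓ 1884:Fri 1885:Sat 1886:Sun 1887:Mon✓ 1888:Wed✓ 1889:Thu 1890:Fri 1891:Sat 1892:Mon✓ 1893:Tue✓ 1894:Wed✓ 1895:Thu 1896:Sat
Years with five Wednesdays: 1864, 1865, 1866, 1870, 1871, 1876, 1877, 1881, 1882, 1883, 1887, 1888, 1892, 1893, 1894 → 15.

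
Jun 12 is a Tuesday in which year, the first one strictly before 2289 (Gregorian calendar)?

2288

From one year to the next, a fixed date's weekday advances by 1, or by 2 when a Feb 29 lies between the two dates.
2289: June 12 is Wednesday.
2288: Tuesday (−1)
Jun 12 falls on a Tuesday in 2288.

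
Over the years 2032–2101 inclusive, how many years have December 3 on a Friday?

Track December 3's weekday year by year (advancing +1, or +2 across a Feb 29):
  2032: Fri ✓  2033: Sat (+1)  2034: Sun (+1)  2035: Mon (+1)  2036: Wed (+2)
  2037: Thu (+1)  2038: Fri (+1) ✓  2039: Sat (+1)  2040: Mon (+2)  2041: Tue (+1)
  2042: Wed (+1)  2043: Thu (+1)  2044: Sat (+2)  2045: Sun (+1)  … (42 more years) …
  2088: Fri (+2) ✓  2089: Sat (+1)  2090: Sun (+1)  2091: Mon (+1)  2092: Wed (+2)
  2093: Thu (+1)  2094: Fri (+1) ✓  2095: Sat (+1)  2096: Mon (+2)  2097: Tue (+1)
  2098: Wed (+1)  2099: Thu (+1)  2100: Fri (+1) ✓  2101: Sat (+1)
Friday years: 2032, 2038, 2049, 2055, 2060, 2066, 2077, 2083, 2088, 2094, 2100 — 11 in total.

11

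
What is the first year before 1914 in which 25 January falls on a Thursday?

1912

From one year to the next, a fixed date's weekday advances by 1, or by 2 when a Feb 29 lies between the two dates.
1914: January 25 is Sunday.
1913: Saturday (−1)
1912: Thursday (−2)
25 January falls on a Thursday in 1912.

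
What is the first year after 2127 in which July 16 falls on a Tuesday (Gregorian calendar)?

From one year to the next, a fixed date's weekday advances by 1, or by 2 when a Feb 29 lies between the two dates.
2127: July 16 is Wednesday.
2128: Friday (+2)
2129: Saturday (+1)
2130: Sunday (+1)
2131: Monday (+1)
2132: Wednesday (+2)
2133: Thursday (+1)
2134: Friday (+1)
2135: Saturday (+1)
2136: Monday (+2)
2137: Tuesday (+1)
July 16 falls on a Tuesday in 2137.

2137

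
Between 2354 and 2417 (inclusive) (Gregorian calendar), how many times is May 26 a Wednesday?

9

Track May 26's weekday year by year (advancing +1, or +2 across a Feb 29):
  2354: Wed ✓  2355: Thu (+1)  2356: Sat (+2)  2357: Sun (+1)  2358: Mon (+1)
  2359: Tue (+1)  2360: Thu (+2)  2361: Fri (+1)  2362: Sat (+1)  2363: Sun (+1)
  2364: Tue (+2)  2365: Wed (+1) ✓  2366: Thu (+1)  2367: Fri (+1)  … (36 more years) …
  2404: Wed (+2) ✓  2405: Thu (+1)  2406: Fri (+1)  2407: Sat (+1)  2408: Mon (+2)
  2409: Tue (+1)  2410: Wed (+1) ✓  2411: Thu (+1)  2412: Sat (+2)  2413: Sun (+1)
  2414: Mon (+1)  2415: Tue (+1)  2416: Thu (+2)  2417: Fri (+1)
Wednesday years: 2354, 2365, 2371, 2376, 2382, 2393, 2399, 2404, 2410 — 9 in total.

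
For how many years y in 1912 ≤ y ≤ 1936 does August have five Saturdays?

12

August has 31 days; it has five Saturdays when Saturday falls among the first (month-length − 28) days — i.e. when August 1 is one of Saturday/Friday/Thursday.
August 1 by year: 1912:Thu✓ 1913:Fri✓ 1914:Sat✓ 1915:Sun 1916:Tue 1917:Wed 1918:Thu✓ 1919:Fri✓ 1920:Sun 1921:Mon 1922:Tue 1923:Wed 1924:Fri✓ 1925:Sat✓ 1926:Sun 1927:Mon 1928:Wed 1929:Thu✓ 1930:Fri✓ 1931:Sat✓ 1932:Mon 1933:Tue 1934:Wed 1935:Thu✓ 1936:Sat✓
Years with five Saturdays: 1912, 1913, 1914, 1918, 1919, 1924, 1925, 1929, 1930, 1931, 1935, 1936 → 12.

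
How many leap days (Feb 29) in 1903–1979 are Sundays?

Leap years in 1903–1979: 19 of them.
Feb 29 weekday advances by 5 (mod 7) from one leap year to the next four years later (or differs when a century non-leap intervenes).
Leap-day weekdays: 1904:Mon 1908:Sat 1912:Thu 1916:Tue 1920:Sun✓ 1924:Fri 1928:Wed 1932:Mon 1936:Sat 1940:Thu 1944:Tue 1948:Sun✓ 1952:Fri 1956:Wed 1960:Mon 1964:Sat 1968:Thu 1972:Tue 1976:Sun✓
Sunday: 1920, 1948, 1976 → 3.

3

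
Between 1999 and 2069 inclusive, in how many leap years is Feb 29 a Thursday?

2

Leap years in 1999–2069: 18 of them.
Feb 29 weekday advances by 5 (mod 7) from one leap year to the next four years later (or differs when a century non-leap intervenes).
Leap-day weekdays: 2000:Tue 2004:Sun 2008:Fri 2012:Wed 2016:Mon 2020:Sat 2024:Thu✓ 2028:Tue 2032:Sun 2036:Fri 2040:Wed 2044:Mon 2048:Sat 2052:Thu✓ 2056:Tue 2060:Sun 2064:Fri 2068:Wed
Thursday: 2024, 2052 → 2.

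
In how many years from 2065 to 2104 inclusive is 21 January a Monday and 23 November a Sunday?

2

Check each year's weekday for 21 January and 23 November:
  2065: Wed/Mon  2066: Thu/Tue  2067: Fri/Wed  2068: Sat/Fri  2069: Mon/Sat  2070: Tue/Sun  2071: Wed/Mon  2072: Thu/Wed  2073: Sat/Thu  2074: Sun/Fri  2075: Mon/Sat  2076: Tue/Mon  2077: Thu/Tue  2078: Fri/Wed  …(12 more)…  2091: Sun/Fri  2092: Mon/Sun ✓  2093: Wed/Mon  2094: Thu/Tue  2095: Fri/Wed  2096: Sat/Fri  2097: Mon/Sat  2098: Tue/Sun  2099: Wed/Mon  2100: Thu/Tue  2101: Fri/Wed  2102: Sat/Thu  2103: Sun/Fri  2104: Mon/Sun ✓
Both conditions hold in: 2092, 2104 — 2.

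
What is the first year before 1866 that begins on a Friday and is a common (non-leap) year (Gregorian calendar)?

1858

Jan 1 advances by 2 weekdays after a leap year and by 1 after a common year.
1866: Jan 1 is Monday.
1865: Sunday
1864: Friday (leap)
1863: Thursday
1862: Wednesday
1861: Tuesday
1860: Sunday (leap)
1859: Saturday
1858: Friday
1858 begins on a Friday and is a common year.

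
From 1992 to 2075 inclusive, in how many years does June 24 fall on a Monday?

12

Track June 24's weekday year by year (advancing +1, or +2 across a Feb 29):
  1992: Wed  1993: Thu (+1)  1994: Fri (+1)  1995: Sat (+1)  1996: Mon (+2) ✓
  1997: Tue (+1)  1998: Wed (+1)  1999: Thu (+1)  2000: Sat (+2)  2001: Sun (+1)
  2002: Mon (+1) ✓  2003: Tue (+1)  2004: Thu (+2)  2005: Fri (+1)  … (56 more years) …
  2062: Sat (+1)  2063: Sun (+1)  2064: Tue (+2)  2065: Wed (+1)  2066: Thu (+1)
  2067: Fri (+1)  2068: Sun (+2)  2069: Mon (+1) ✓  2070: Tue (+1)  2071: Wed (+1)
  2072: Fri (+2)  2073: Sat (+1)  2074: Sun (+1)  2075: Mon (+1) ✓
Monday years: 1996, 2002, 2013, 2019, 2024, 2030, 2041, 2047, 2052, 2058, 2069, 2075 — 12 in total.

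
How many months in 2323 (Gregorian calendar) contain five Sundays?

4

A month of length L has five Sundays iff its first Sunday is on day ≤ L−28 (so day 1–3 in a 31-day month, 1–2 in a 30-day month, day 1 in a leap February).
Checking each month of 2323: Jan starts Mon (31d); Feb starts Thu (28d); Mar starts Thu (31d); Apr starts Sun (30d) ✓; May starts Tue (31d); Jun starts Fri (30d); Jul starts Sun (31d) ✓; Aug starts Wed (31d); Sep starts Sat (30d) ✓; Oct starts Mon (31d); Nov starts Thu (30d); Dec starts Sat (31d) ✓.
Five-Sunday months: April, July, September, December → 4.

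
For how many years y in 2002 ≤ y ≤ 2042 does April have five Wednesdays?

12

April has 30 days; it has five Wednesdays when Wednesday falls among the first (month-length − 28) days — i.e. when April 1 is one of Wednesday/Tuesday.
April 1 by year: 2002:Mon 2003:Tue✓ 2004:Thu 2005:Fri 2006:Sat 2007:Sun 2008:Tue✓ 2009:Wed✓ 2010:Thu 2011:Fri 2012:Sun 2013:Mon 2014:Tue✓ 2015:Wed✓ 2016:Fri …(11 more)… 2028:Sat 2029:Sun 2030:Mon 2031:Tue✓ 2032:Thu 2033:Fri 2034:Sat 2035:Sun 2036:Tue✓ 2037:Wed✓ 2038:Thu 2039:Fri 2040:Sun 2041:Mon 2042:Tue✓
Years with five Wednesdays: 2003, 2008, 2009, 2014, 2015, 2020, 2025, 2026, 2031, 2036, 2037, 2042 → 12.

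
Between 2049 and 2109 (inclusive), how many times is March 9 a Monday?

Track March 9's weekday year by year (advancing +1, or +2 across a Feb 29):
  2049: Tue  2050: Wed (+1)  2051: Thu (+1)  2052: Sat (+2)  2053: Sun (+1)
  2054: Mon (+1) ✓  2055: Tue (+1)  2056: Thu (+2)  2057: Fri (+1)  2058: Sat (+1)
  2059: Sun (+1)  2060: Tue (+2)  2061: Wed (+1)  2062: Thu (+1)  … (33 more years) …
  2096: Fri (+2)  2097: Sat (+1)  2098: Sun (+1)  2099: Mon (+1) ✓  2100: Tue (+1)
  2101: Wed (+1)  2102: Thu (+1)  2103: Fri (+1)  2104: Sun (+2)  2105: Mon (+1) ✓
  2106: Tue (+1)  2107: Wed (+1)  2108: Fri (+2)  2109: Sat (+1)
Monday years: 2054, 2065, 2071, 2076, 2082, 2093, 2099, 2105 — 8 in total.

8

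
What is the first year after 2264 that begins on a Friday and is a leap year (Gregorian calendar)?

2292

Jan 1 advances by 2 weekdays after a leap year and by 1 after a common year.
2264: Jan 1 is Friday (leap).
2265: Sunday
2266: Monday
2267: Tuesday
2268: Wednesday (leap)
2269: Friday
2270: Saturday
2271: Sunday
2272: Monday (leap)
2273: Wednesday
2274: Thursday
2275: Friday
2276: Saturday (leap)
2277: Monday
2278: Tuesday
2279: Wednesday
2280: Thursday (leap)
2281: Saturday
2282: Sunday
2283: Monday
2284: Tuesday (leap)
2285: Thursday
2286: Friday
2287: Saturday
2288: Sunday (leap)
2289: Tuesday
2290: Wednesday
2291: Thursday
2292: Friday (leap)
2292 begins on a Friday and is a leap year.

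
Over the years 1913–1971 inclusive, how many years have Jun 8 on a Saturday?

8

Track Jun 8's weekday year by year (advancing +1, or +2 across a Feb 29):
  1913: Sun  1914: Mon (+1)  1915: Tue (+1)  1916: Thu (+2)  1917: Fri (+1)
  1918: Sat (+1) ✓  1919: Sun (+1)  1920: Tue (+2)  1921: Wed (+1)  1922: Thu (+1)
  1923: Fri (+1)  1924: Sun (+2)  1925: Mon (+1)  1926: Tue (+1)  … (31 more years) …
  1958: Sun (+1)  1959: Mon (+1)  1960: Wed (+2)  1961: Thu (+1)  1962: Fri (+1)
  1963: Sat (+1) ✓  1964: Mon (+2)  1965: Tue (+1)  1966: Wed (+1)  1967: Thu (+1)
  1968: Sat (+2) ✓  1969: Sun (+1)  1970: Mon (+1)  1971: Tue (+1)
Saturday years: 1918, 1929, 1935, 1940, 1946, 1957, 1963, 1968 — 8 in total.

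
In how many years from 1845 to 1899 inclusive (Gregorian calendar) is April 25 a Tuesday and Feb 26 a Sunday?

Check each year's weekday for April 25 and Feb 26:
  1845: Fri/Wed  1846: Sat/Thu  1847: Sun/Fri  1848: Tue/Sat  1849: Wed/Mon  1850: Thu/Tue  1851: Fri/Wed  1852: Sun/Thu  1853: Mon/Sat  1854: Tue/Sun ✓  1855: Wed/Mon  1856: Fri/Tue  1857: Sat/Thu  1858: Sun/Fri  …(27 more)…  1886: Sun/Fri  1887: Mon/Sat  1888: Wed/Sun  1889: Thu/Tue  1890: Fri/Wed  1891: Sat/Thu  1892: Mon/Fri  1893: Tue/Sun ✓  1894: Wed/Mon  1895: Thu/Tue  1896: Sat/Wed  1897: Sun/Fri  1898: Mon/Sat  1899: Tue/Sun ✓
Both conditions hold in: 1854, 1865, 1871, 1882, 1893, 1899 — 6.

6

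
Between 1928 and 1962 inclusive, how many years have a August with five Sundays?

14

August has 31 days; it has five Sundays when Sunday falls among the first (month-length − 28) days — i.e. when August 1 is one of Sunday/Saturday/Friday.
August 1 by year: 1928:Wed 1929:Thu 1930:Fri✓ 1931:Sat✓ 1932:Mon 1933:Tue 1934:Wed 1935:Thu 1936:Sat✓ 1937:Sun✓ 1938:Mon 1939:Tue 1940:Thu 1941:Fri✓ 1942:Sat✓ …(5 more)… 1948:Sun✓ 1949:Mon 1950:Tue 1951:Wed 1952:Fri✓ 1953:Sat✓ 1954:Sun✓ 1955:Mon 1956:Wed 1957:Thu 1958:Fri✓ 1959:Sat✓ 1960:Mon 1961:Tue 1962:Wed
Years with five Sundays: 1930, 1931, 1936, 1937, 1941, 1942, 1943, 1947, 1948, 1952, 1953, 1954, 1958, 1959 → 14.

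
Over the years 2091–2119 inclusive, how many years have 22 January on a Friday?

Track 22 January's weekday year by year (advancing +1, or +2 across a Feb 29):
  2091: Mon  2092: Tue (+1)  2093: Thu (+2)  2094: Fri (+1) ✓  2095: Sat (+1)
  2096: Sun (+1)  2097: Tue (+2)  2098: Wed (+1)  2099: Thu (+1)  2100: Fri (+1) ✓
  2101: Sat (+1)  2102: Sun (+1)  2103: Mon (+1)  2104: Tue (+1)  2105: Thu (+2)
  2106: Fri (+1) ✓  2107: Sat (+1)  2108: Sun (+1)  2109: Tue (+2)  2110: Wed (+1)
  2111: Thu (+1)  2112: Fri (+1) ✓  2113: Sun (+2)  2114: Mon (+1)  2115: Tue (+1)
  2116: Wed (+1)  2117: Fri (+2) ✓  2118: Sat (+1)  2119: Sun (+1)
Friday years: 2094, 2100, 2106, 2112, 2117 — 5 in total.

5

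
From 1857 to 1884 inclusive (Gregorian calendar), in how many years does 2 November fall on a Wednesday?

4

Track 2 November's weekday year by year (advancing +1, or +2 across a Feb 29):
  1857: Mon  1858: Tue (+1)  1859: Wed (+1) ✓  1860: Fri (+2)  1861: Sat (+1)
  1862: Sun (+1)  1863: Mon (+1)  1864: Wed (+2) ✓  1865: Thu (+1)  1866: Fri (+1)
  1867: Sat (+1)  1868: Mon (+2)  1869: Tue (+1)  1870: Wed (+1) ✓  1871: Thu (+1)
  1872: Sat (+2)  1873: Sun (+1)  1874: Mon (+1)  1875: Tue (+1)  1876: Thu (+2)
  1877: Fri (+1)  1878: Sat (+1)  1879: Sun (+1)  1880: Tue (+2)  1881: Wed (+1) ✓
  1882: Thu (+1)  1883: Fri (+1)  1884: Sun (+2)
Wednesday years: 1859, 1864, 1870, 1881 — 4 in total.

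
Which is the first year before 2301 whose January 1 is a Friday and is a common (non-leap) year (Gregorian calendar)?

Jan 1 advances by 2 weekdays after a leap year and by 1 after a common year.
2301: Jan 1 is Tuesday.
2300: Monday
2299: Sunday
2298: Saturday
2297: Friday
2297 begins on a Friday and is a common year.

2297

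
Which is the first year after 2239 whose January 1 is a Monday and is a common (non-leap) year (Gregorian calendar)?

Jan 1 advances by 2 weekdays after a leap year and by 1 after a common year.
2239: Jan 1 is Tuesday.
2240: Wednesday (leap)
2241: Friday
2242: Saturday
2243: Sunday
2244: Monday (leap)
2245: Wednesday
2246: Thursday
2247: Friday
2248: Saturday (leap)
2249: Monday
2249 begins on a Monday and is a common year.

2249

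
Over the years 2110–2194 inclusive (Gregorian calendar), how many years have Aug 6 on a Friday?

Track Aug 6's weekday year by year (advancing +1, or +2 across a Feb 29):
  2110: Wed  2111: Thu (+1)  2112: Sat (+2)  2113: Sun (+1)  2114: Mon (+1)
  2115: Tue (+1)  2116: Thu (+2)  2117: Fri (+1) ✓  2118: Sat (+1)  2119: Sun (+1)
  2120: Tue (+2)  2121: Wed (+1)  2122: Thu (+1)  2123: Fri (+1) ✓  … (57 more years) …
  2181: Mon (+1)  2182: Tue (+1)  2183: Wed (+1)  2184: Fri (+2) ✓  2185: Sat (+1)
  2186: Sun (+1)  2187: Mon (+1)  2188: Wed (+2)  2189: Thu (+1)  2190: Fri (+1) ✓
  2191: Sat (+1)  2192: Mon (+2)  2193: Tue (+1)  2194: Wed (+1)
Friday years: 2117, 2123, 2128, 2134, 2145, 2151, 2156, 2162, 2173, 2179, 2184, 2190 — 12 in total.

12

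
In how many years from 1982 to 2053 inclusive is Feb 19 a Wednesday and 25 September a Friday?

3

Check each year's weekday for Feb 19 and 25 September:
  1982: Fri/Sat  1983: Sat/Sun  1984: Sun/Tue  1985: Tue/Wed  1986: Wed/Thu  1987: Thu/Fri  1988: Fri/Sun  1989: Sun/Mon  1990: Mon/Tue  1991: Tue/Wed  1992: Wed/Fri ✓  1993: Fri/Sat  1994: Sat/Sun  1995: Sun/Mon  …(44 more)…  2040: Sun/Tue  2041: Tue/Wed  2042: Wed/Thu  2043: Thu/Fri  2044: Fri/Sun  2045: Sun/Mon  2046: Mon/Tue  2047: Tue/Wed  2048: Wed/Fri ✓  2049: Fri/Sat  2050: Sat/Sun  2051: Sun/Mon  2052: Mon/Wed  2053: Wed/Thu
Both conditions hold in: 1992, 2020, 2048 — 3.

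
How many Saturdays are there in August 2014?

5

August 2014 has 31 days and begins on Friday.
The first Saturday is August 2.
Saturdays fall on 2, 9, 16, 23, 30 — that's 5.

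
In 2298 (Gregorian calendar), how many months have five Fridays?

4

A month of length L has five Fridays iff its first Friday is on day ≤ L−28 (so day 1–3 in a 31-day month, 1–2 in a 30-day month, day 1 in a leap February).
Checking each month of 2298: Jan starts Sat (31d); Feb starts Tue (28d); Mar starts Tue (31d); Apr starts Fri (30d) ✓; May starts Sun (31d); Jun starts Wed (30d); Jul starts Fri (31d) ✓; Aug starts Mon (31d); Sep starts Thu (30d) ✓; Oct starts Sat (31d); Nov starts Tue (30d); Dec starts Thu (31d) ✓.
Five-Friday months: April, July, September, December → 4.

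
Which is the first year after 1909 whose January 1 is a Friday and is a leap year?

Jan 1 advances by 2 weekdays after a leap year and by 1 after a common year.
1909: Jan 1 is Friday.
1910: Saturday
1911: Sunday
1912: Monday (leap)
1913: Wednesday
1914: Thursday
1915: Friday
1916: Saturday (leap)
1917: Monday
1918: Tuesday
1919: Wednesday
1920: Thursday (leap)
1921: Saturday
1922: Sunday
1923: Monday
1924: Tuesday (leap)
1925: Thursday
1926: Friday
1927: Saturday
1928: Sunday (leap)
1929: Tuesday
1930: Wednesday
1931: Thursday
1932: Friday (leap)
1932 begins on a Friday and is a leap year.

1932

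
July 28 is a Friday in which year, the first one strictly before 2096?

2090

From one year to the next, a fixed date's weekday advances by 1, or by 2 when a Feb 29 lies between the two dates.
2096: July 28 is Saturday.
2095: Thursday (−2)
2094: Wednesday (−1)
2093: Tuesday (−1)
2092: Monday (−1)
2091: Saturday (−2)
2090: Friday (−1)
July 28 falls on a Friday in 2090.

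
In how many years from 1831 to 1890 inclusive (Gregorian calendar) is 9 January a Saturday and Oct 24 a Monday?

2

Check each year's weekday for 9 January and Oct 24:
  1831: Sun/Mon  1832: Mon/Wed  1833: Wed/Thu  1834: Thu/Fri  1835: Fri/Sat  1836: Sat/Mon ✓  1837: Mon/Tue  1838: Tue/Wed  1839: Wed/Thu  1840: Thu/Sat  1841: Sat/Sun  1842: Sun/Mon  1843: Mon/Tue  1844: Tue/Thu  …(32 more)…  1877: Tue/Wed  1878: Wed/Thu  1879: Thu/Fri  1880: Fri/Sun  1881: Sun/Mon  1882: Mon/Tue  1883: Tue/Wed  1884: Wed/Fri  1885: Fri/Sat  1886: Sat/Sun  1887: Sun/Mon  1888: Mon/Wed  1889: Wed/Thu  1890: Thu/Fri
Both conditions hold in: 1836, 1864 — 2.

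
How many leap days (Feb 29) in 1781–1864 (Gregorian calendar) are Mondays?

Leap years in 1781–1864: 20 of them.
Feb 29 weekday advances by 5 (mod 7) from one leap year to the next four years later (or differs when a century non-leap intervenes).
Leap-day weekdays: 1784:Sun 1788:Fri 1792:Wed 1796:Mon✓ 1804:Wed 1808:Mon✓ 1812:Sat 1816:Thu 1820:Tue 1824:Sun 1828:Fri 1832:Wed 1836:Mon✓ 1840:Sat 1844:Thu 1848:Tue 1852:Sun 1856:Fri 1860:Wed 1864:Mon✓
Monday: 1796, 1808, 1836, 1864 → 4.

4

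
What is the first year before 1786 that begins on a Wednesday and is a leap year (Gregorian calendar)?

1772

Jan 1 advances by 2 weekdays after a leap year and by 1 after a common year.
1786: Jan 1 is Sunday.
1785: Saturday
1784: Thursday (leap)
1783: Wednesday
1782: Tuesday
1781: Monday
1780: Saturday (leap)
1779: Friday
1778: Thursday
1777: Wednesday
1776: Monday (leap)
1775: Sunday
1774: Saturday
1773: Friday
1772: Wednesday (leap)
1772 begins on a Wednesday and is a leap year.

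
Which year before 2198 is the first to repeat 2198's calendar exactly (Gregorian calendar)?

2187

Two years share a calendar iff Jan 1 falls on the same weekday and both are leap or both are common. 2198: Jan 1 is Monday, common year.
2197: Jan 1 Sunday, common
2196: Jan 1 Friday, leap
2195: Jan 1 Thursday, common
2194: Jan 1 Wednesday, common
2193: Jan 1 Tuesday, common
2192: Jan 1 Sunday, leap
2191: Jan 1 Saturday, common
2190: Jan 1 Friday, common
2189: Jan 1 Thursday, common
2188: Jan 1 Tuesday, leap
2187: Jan 1 Monday, common
2187 matches on both conditions.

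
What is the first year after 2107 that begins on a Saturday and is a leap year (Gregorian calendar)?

2124

Jan 1 advances by 2 weekdays after a leap year and by 1 after a common year.
2107: Jan 1 is Saturday.
2108: Sunday (leap)
2109: Tuesday
2110: Wednesday
2111: Thursday
2112: Friday (leap)
2113: Sunday
2114: Monday
2115: Tuesday
2116: Wednesday (leap)
2117: Friday
2118: Saturday
2119: Sunday
2120: Monday (leap)
2121: Wednesday
2122: Thursday
2123: Friday
2124: Saturday (leap)
2124 begins on a Saturday and is a leap year.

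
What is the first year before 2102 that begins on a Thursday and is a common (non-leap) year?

Jan 1 advances by 2 weekdays after a leap year and by 1 after a common year.
2102: Jan 1 is Sunday.
2101: Saturday
2100: Friday
2099: Thursday
2099 begins on a Thursday and is a common year.

2099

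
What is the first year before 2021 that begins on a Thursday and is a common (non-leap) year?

2015

Jan 1 advances by 2 weekdays after a leap year and by 1 after a common year.
2021: Jan 1 is Friday.
2020: Wednesday (leap)
2019: Tuesday
2018: Monday
2017: Sunday
2016: Friday (leap)
2015: Thursday
2015 begins on a Thursday and is a common year.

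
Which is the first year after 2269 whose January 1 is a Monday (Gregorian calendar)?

2272

Jan 1 advances by 2 weekdays after a leap year and by 1 after a common year.
2269: Jan 1 is Friday.
2270: Saturday
2271: Sunday
2272: Monday (leap)
2272 begins on a Monday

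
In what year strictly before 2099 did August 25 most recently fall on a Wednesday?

From one year to the next, a fixed date's weekday advances by 1, or by 2 when a Feb 29 lies between the two dates.
2099: August 25 is Tuesday.
2098: Monday (−1)
2097: Sunday (−1)
2096: Saturday (−1)
2095: Thursday (−2)
2094: Wednesday (−1)
August 25 falls on a Wednesday in 2094.

2094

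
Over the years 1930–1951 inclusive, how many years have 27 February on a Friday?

Track 27 February's weekday year by year (advancing +1, or +2 across a Feb 29):
  1930: Thu  1931: Fri (+1) ✓  1932: Sat (+1)  1933: Mon (+2)  1934: Tue (+1)
  1935: Wed (+1)  1936: Thu (+1)  1937: Sat (+2)  1938: Sun (+1)  1939: Mon (+1)
  1940: Tue (+1)  1941: Thu (+2)  1942: Fri (+1) ✓  1943: Sat (+1)  1944: Sun (+1)
  1945: Tue (+2)  1946: Wed (+1)  1947: Thu (+1)  1948: Fri (+1) ✓  1949: Sun (+2)
  1950: Mon (+1)  1951: Tue (+1)
Friday years: 1931, 1942, 1948 — 3 in total.

3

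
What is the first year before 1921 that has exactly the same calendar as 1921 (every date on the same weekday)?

1910

Two years share a calendar iff Jan 1 falls on the same weekday and both are leap or both are common. 1921: Jan 1 is Saturday, common year.
1920: Jan 1 Thursday, leap
1919: Jan 1 Wednesday, common
1918: Jan 1 Tuesday, common
1917: Jan 1 Monday, common
1916: Jan 1 Saturday, leap
1915: Jan 1 Friday, common
1914: Jan 1 Thursday, common
1913: Jan 1 Wednesday, common
1912: Jan 1 Monday, leap
1911: Jan 1 Sunday, common
1910: Jan 1 Saturday, common
1910 matches on both conditions.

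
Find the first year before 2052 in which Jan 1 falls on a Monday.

Jan 1 advances by 2 weekdays after a leap year and by 1 after a common year.
2052: Jan 1 is Monday (leap).
2051: Sunday
2050: Saturday
2049: Friday
2048: Wednesday (leap)
2047: Tuesday
2046: Monday
2046 begins on a Monday

2046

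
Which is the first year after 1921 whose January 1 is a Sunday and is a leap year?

1928

Jan 1 advances by 2 weekdays after a leap year and by 1 after a common year.
1921: Jan 1 is Saturday.
1922: Sunday
1923: Monday
1924: Tuesday (leap)
1925: Thursday
1926: Friday
1927: Saturday
1928: Sunday (leap)
1928 begins on a Sunday and is a leap year.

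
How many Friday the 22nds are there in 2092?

Check the 22nd of each month of 2092: Jan 22: Tue, Feb 22: Fri, Mar 22: Sat, Apr 22: Tue, May 22: Thu, Jun 22: Sun, Jul 22: Tue, Aug 22: Fri, Sep 22: Mon, Oct 22: Wed, Nov 22: Sat, Dec 22: Mon.
Friday occurs in February, August — 2 months.

2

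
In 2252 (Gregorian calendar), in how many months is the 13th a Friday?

2

Check the 13th of each month of 2252: Jan 13: Tue, Feb 13: Fri, Mar 13: Sat, Apr 13: Tue, May 13: Thu, Jun 13: Sun, Jul 13: Tue, Aug 13: Fri, Sep 13: Mon, Oct 13: Wed, Nov 13: Sat, Dec 13: Mon.
Friday occurs in February, August — 2 months.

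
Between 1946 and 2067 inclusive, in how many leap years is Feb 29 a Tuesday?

4

Leap years in 1946–2067: 30 of them.
Feb 29 weekday advances by 5 (mod 7) from one leap year to the next four years later (or differs when a century non-leap intervenes).
Leap-day weekdays: 1948:Sun 1952:Fri 1956:Wed 1960:Mon 1964:Sat 1968:Thu 1972:Tue✓ 1976:Sun 1980:Fri 1984:Wed 1988:Mon 1992:Sat 1996:Thu …(4 more)… 2016:Mon 2020:Sat 2024:Thu 2028:Tue✓ 2032:Sun 2036:Fri 2040:Wed 2044:Mon 2048:Sat 2052:Thu 2056:Tue✓ 2060:Sun 2064:Fri
Tuesday: 1972, 2000, 2028, 2056 → 4.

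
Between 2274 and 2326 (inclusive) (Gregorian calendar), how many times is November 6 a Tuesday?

8

Track November 6's weekday year by year (advancing +1, or +2 across a Feb 29):
  2274: Fri  2275: Sat (+1)  2276: Mon (+2)  2277: Tue (+1) ✓  2278: Wed (+1)
  2279: Thu (+1)  2280: Sat (+2)  2281: Sun (+1)  2282: Mon (+1)  2283: Tue (+1) ✓
  2284: Thu (+2)  2285: Fri (+1)  2286: Sat (+1)  2287: Sun (+1)  … (25 more years) …
  2313: Thu (+1)  2314: Fri (+1)  2315: Sat (+1)  2316: Mon (+2)  2317: Tue (+1) ✓
  2318: Wed (+1)  2319: Thu (+1)  2320: Sat (+2)  2321: Sun (+1)  2322: Mon (+1)
  2323: Tue (+1) ✓  2324: Thu (+2)  2325: Fri (+1)  2326: Sat (+1)
Tuesday years: 2277, 2283, 2288, 2294, 2300, 2306, 2317, 2323 — 8 in total.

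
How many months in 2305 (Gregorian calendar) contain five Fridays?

4

A month of length L has five Fridays iff its first Friday is on day ≤ L−28 (so day 1–3 in a 31-day month, 1–2 in a 30-day month, day 1 in a leap February).
Checking each month of 2305: Jan starts Sun (31d); Feb starts Wed (28d); Mar starts Wed (31d) ✓; Apr starts Sat (30d); May starts Mon (31d); Jun starts Thu (30d) ✓; Jul starts Sat (31d); Aug starts Tue (31d); Sep starts Fri (30d) ✓; Oct starts Sun (31d); Nov starts Wed (30d); Dec starts Fri (31d) ✓.
Five-Friday months: March, June, September, December → 4.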